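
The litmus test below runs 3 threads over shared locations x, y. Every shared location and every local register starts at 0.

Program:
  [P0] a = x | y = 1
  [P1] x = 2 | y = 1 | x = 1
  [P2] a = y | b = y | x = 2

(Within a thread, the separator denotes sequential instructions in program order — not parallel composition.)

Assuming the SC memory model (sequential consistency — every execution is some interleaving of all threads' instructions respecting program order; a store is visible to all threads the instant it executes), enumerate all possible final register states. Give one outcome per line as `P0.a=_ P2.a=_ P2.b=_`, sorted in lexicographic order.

outcome vector order: (P0.a,P2.a,P2.b)
|SC outcomes| = 9

P0.a=0 P2.a=0 P2.b=0
P0.a=0 P2.a=0 P2.b=1
P0.a=0 P2.a=1 P2.b=1
P0.a=1 P2.a=0 P2.b=0
P0.a=1 P2.a=0 P2.b=1
P0.a=1 P2.a=1 P2.b=1
P0.a=2 P2.a=0 P2.b=0
P0.a=2 P2.a=0 P2.b=1
P0.a=2 P2.a=1 P2.b=1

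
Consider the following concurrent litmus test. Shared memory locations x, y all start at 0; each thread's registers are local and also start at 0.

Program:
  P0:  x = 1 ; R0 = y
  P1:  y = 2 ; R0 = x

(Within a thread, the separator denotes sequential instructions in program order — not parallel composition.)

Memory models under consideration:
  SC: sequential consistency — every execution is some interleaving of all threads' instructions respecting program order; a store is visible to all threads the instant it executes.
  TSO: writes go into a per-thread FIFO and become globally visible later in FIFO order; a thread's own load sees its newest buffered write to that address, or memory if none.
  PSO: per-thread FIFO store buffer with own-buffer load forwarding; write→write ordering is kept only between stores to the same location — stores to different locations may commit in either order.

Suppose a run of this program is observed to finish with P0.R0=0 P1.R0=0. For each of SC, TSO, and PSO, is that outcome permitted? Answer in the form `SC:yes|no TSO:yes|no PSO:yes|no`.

SC:no TSO:yes PSO:yes

outcome vector order: (P0.R0,P1.R0)
under SC → <0 1>; <2 0>; <2 1>
under TSO → <0 0>; <0 1>; <2 0>; <2 1>
under PSO → <0 0>; <0 1>; <2 0>; <2 1>
target <0 0> ∈ {TSO,PSO}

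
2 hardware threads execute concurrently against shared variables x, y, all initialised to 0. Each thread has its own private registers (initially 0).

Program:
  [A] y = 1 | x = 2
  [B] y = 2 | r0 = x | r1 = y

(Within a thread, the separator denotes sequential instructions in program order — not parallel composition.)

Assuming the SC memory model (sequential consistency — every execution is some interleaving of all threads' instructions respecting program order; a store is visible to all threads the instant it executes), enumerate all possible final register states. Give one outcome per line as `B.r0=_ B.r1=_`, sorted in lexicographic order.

outcome vector order: (B.r0,B.r1)
|SC outcomes| = 4

B.r0=0 B.r1=1
B.r0=0 B.r1=2
B.r0=2 B.r1=1
B.r0=2 B.r1=2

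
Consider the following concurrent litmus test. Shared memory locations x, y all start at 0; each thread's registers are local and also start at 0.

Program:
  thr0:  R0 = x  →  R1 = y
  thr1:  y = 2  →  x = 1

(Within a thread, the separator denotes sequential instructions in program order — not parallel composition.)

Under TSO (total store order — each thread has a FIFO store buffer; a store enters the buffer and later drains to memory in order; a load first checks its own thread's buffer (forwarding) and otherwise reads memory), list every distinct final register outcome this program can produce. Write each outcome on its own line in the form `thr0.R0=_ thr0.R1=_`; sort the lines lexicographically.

outcome vector order: (thr0.R0,thr0.R1)
|TSO outcomes| = 3

thr0.R0=0 thr0.R1=0
thr0.R0=0 thr0.R1=2
thr0.R0=1 thr0.R1=2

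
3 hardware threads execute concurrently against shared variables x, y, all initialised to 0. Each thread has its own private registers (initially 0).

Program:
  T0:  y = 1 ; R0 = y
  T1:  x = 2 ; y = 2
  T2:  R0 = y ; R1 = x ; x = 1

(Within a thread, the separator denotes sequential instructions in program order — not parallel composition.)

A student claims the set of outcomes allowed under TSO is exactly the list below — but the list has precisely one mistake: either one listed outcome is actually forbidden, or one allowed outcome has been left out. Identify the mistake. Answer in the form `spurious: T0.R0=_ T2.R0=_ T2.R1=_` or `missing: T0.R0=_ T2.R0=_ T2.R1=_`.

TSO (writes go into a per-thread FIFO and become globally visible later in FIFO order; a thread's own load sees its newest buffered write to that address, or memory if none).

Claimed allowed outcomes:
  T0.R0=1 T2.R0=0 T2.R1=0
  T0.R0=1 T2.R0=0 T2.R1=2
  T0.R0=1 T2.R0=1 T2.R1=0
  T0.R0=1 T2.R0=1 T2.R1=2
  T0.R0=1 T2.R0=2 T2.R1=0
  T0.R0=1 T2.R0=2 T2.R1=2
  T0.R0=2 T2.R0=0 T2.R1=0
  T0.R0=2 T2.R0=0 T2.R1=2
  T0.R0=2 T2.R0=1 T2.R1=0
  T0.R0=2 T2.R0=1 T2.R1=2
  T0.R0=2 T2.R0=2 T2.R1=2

spurious: T0.R0=1 T2.R0=2 T2.R1=0

outcome vector order: (T0.R0,T2.R0,T2.R1)
[TSO] allowed = {100; 102; 110; 112; 122; 200; 202; 210; 212; 222}
claimed∖TSO = {120}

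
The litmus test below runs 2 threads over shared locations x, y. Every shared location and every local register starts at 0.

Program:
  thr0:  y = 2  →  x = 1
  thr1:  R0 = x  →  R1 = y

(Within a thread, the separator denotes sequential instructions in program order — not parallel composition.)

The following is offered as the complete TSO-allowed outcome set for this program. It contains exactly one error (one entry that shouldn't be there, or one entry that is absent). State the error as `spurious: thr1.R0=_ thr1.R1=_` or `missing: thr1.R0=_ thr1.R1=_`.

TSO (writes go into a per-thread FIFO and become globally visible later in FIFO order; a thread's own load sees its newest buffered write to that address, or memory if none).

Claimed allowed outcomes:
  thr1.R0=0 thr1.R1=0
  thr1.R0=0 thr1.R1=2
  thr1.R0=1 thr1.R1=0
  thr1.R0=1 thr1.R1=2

outcome vector order: (thr1.R0,thr1.R1)
TSO (3): 0/0, 0/2, 1/2
claimed∖TSO = {1/0}

spurious: thr1.R0=1 thr1.R1=0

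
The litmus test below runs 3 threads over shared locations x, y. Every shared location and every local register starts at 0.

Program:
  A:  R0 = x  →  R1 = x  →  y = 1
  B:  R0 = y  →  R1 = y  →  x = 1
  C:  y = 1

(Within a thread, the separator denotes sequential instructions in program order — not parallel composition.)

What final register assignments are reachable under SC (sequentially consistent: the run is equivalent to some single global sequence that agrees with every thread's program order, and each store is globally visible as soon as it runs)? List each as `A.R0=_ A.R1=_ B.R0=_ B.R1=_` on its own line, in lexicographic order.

outcome vector order: (A.R0,A.R1,B.R0,B.R1)
|SC outcomes| = 9

A.R0=0 A.R1=0 B.R0=0 B.R1=0
A.R0=0 A.R1=0 B.R0=0 B.R1=1
A.R0=0 A.R1=0 B.R0=1 B.R1=1
A.R0=0 A.R1=1 B.R0=0 B.R1=0
A.R0=0 A.R1=1 B.R0=0 B.R1=1
A.R0=0 A.R1=1 B.R0=1 B.R1=1
A.R0=1 A.R1=1 B.R0=0 B.R1=0
A.R0=1 A.R1=1 B.R0=0 B.R1=1
A.R0=1 A.R1=1 B.R0=1 B.R1=1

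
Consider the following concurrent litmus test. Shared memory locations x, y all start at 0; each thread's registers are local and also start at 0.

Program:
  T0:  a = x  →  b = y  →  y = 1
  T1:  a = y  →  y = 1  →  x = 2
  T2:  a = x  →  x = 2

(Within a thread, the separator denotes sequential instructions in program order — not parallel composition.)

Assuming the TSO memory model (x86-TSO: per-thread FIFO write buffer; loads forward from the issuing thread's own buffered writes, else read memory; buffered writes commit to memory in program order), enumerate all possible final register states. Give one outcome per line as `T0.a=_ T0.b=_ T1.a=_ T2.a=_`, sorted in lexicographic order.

outcome vector order: (T0.a,T0.b,T1.a,T2.a)
|TSO outcomes| = 10

T0.a=0 T0.b=0 T1.a=0 T2.a=0
T0.a=0 T0.b=0 T1.a=0 T2.a=2
T0.a=0 T0.b=0 T1.a=1 T2.a=0
T0.a=0 T0.b=0 T1.a=1 T2.a=2
T0.a=0 T0.b=1 T1.a=0 T2.a=0
T0.a=0 T0.b=1 T1.a=0 T2.a=2
T0.a=2 T0.b=0 T1.a=0 T2.a=0
T0.a=2 T0.b=0 T1.a=1 T2.a=0
T0.a=2 T0.b=1 T1.a=0 T2.a=0
T0.a=2 T0.b=1 T1.a=0 T2.a=2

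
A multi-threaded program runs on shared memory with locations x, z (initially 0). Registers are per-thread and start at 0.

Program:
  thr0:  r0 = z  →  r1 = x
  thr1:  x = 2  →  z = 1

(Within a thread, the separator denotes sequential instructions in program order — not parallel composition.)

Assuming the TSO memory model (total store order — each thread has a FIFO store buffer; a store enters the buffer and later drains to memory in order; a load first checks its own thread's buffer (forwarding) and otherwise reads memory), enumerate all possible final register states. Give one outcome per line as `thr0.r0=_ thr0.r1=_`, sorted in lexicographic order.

thr0.r0=0 thr0.r1=0
thr0.r0=0 thr0.r1=2
thr0.r0=1 thr0.r1=2

outcome vector order: (thr0.r0,thr0.r1)
|TSO outcomes| = 3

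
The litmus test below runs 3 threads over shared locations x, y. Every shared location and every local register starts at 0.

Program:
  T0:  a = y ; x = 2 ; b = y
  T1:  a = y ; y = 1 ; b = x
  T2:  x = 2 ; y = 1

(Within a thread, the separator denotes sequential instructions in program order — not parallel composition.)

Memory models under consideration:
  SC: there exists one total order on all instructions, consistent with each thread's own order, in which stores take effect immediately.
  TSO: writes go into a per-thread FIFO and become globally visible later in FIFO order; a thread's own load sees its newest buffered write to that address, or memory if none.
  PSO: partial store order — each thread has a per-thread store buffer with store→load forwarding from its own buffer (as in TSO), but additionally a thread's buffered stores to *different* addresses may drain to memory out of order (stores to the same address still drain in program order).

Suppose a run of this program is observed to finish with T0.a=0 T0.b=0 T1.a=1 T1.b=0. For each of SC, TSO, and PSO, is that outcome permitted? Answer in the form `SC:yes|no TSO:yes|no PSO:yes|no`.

outcome vector order: (T0.a,T0.b,T1.a,T1.b)
SC (8): <0 0 0 2>, <0 0 1 2>, <0 1 0 0>, <0 1 0 2>, <0 1 1 2>, <1 1 0 0>, <1 1 0 2>, <1 1 1 2>
TSO (9): <0 0 0 0>, <0 0 0 2>, <0 0 1 2>, <0 1 0 0>, <0 1 0 2>, <0 1 1 2>, <1 1 0 0>, <1 1 0 2>, <1 1 1 2>
PSO (12): <0 0 0 0>, <0 0 0 2>, <0 0 1 0>, <0 0 1 2>, <0 1 0 0>, <0 1 0 2>, <0 1 1 0>, <0 1 1 2>, <1 1 0 0>, <1 1 0 2>, <1 1 1 0>, <1 1 1 2>
target <0 0 1 0> ∈ {PSO}

SC:no TSO:no PSO:yes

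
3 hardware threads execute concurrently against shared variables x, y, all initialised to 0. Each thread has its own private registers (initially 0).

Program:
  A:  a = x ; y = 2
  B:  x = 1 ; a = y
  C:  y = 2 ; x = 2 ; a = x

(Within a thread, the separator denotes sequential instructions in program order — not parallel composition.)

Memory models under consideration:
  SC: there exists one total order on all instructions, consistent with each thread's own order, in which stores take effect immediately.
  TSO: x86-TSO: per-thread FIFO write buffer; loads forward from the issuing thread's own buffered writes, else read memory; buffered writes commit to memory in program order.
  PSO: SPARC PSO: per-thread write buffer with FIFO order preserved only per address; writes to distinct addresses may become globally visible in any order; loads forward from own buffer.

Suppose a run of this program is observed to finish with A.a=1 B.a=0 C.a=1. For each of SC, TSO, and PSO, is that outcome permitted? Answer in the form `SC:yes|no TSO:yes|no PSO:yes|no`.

SC:no TSO:yes PSO:yes

outcome vector order: (A.a,B.a,C.a)
under SC → 0/0/2; 0/2/1; 0/2/2; 1/0/2; 1/2/1; 1/2/2; 2/0/2; 2/2/1; 2/2/2
under TSO → 0/0/1; 0/0/2; 0/2/1; 0/2/2; 1/0/1; 1/0/2; 1/2/1; 1/2/2; 2/0/1; 2/0/2; 2/2/1; 2/2/2
under PSO → 0/0/1; 0/0/2; 0/2/1; 0/2/2; 1/0/1; 1/0/2; 1/2/1; 1/2/2; 2/0/1; 2/0/2; 2/2/1; 2/2/2
target 1/0/1 ∈ {TSO,PSO}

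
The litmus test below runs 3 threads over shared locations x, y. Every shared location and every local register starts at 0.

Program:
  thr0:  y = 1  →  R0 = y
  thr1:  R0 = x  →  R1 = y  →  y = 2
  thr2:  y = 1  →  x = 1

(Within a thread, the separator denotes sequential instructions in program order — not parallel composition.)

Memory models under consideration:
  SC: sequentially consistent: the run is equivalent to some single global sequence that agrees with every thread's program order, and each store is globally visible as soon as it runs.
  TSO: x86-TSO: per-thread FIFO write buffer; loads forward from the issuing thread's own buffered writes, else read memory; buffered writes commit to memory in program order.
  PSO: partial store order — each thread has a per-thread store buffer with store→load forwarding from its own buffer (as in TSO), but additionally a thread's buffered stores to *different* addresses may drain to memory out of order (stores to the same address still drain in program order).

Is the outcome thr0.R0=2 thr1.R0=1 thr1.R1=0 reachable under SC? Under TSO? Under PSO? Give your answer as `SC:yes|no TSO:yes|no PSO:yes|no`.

outcome vector order: (thr0.R0,thr1.R0,thr1.R1)
[SC] allowed = {1/0/0; 1/0/1; 1/1/1; 2/0/0; 2/0/1; 2/1/1}
[TSO] allowed = {1/0/0; 1/0/1; 1/1/1; 2/0/0; 2/0/1; 2/1/1}
[PSO] allowed = {1/0/0; 1/0/1; 1/1/0; 1/1/1; 2/0/0; 2/0/1; 2/1/0; 2/1/1}
target 2/1/0 ∈ {PSO}

SC:no TSO:no PSO:yes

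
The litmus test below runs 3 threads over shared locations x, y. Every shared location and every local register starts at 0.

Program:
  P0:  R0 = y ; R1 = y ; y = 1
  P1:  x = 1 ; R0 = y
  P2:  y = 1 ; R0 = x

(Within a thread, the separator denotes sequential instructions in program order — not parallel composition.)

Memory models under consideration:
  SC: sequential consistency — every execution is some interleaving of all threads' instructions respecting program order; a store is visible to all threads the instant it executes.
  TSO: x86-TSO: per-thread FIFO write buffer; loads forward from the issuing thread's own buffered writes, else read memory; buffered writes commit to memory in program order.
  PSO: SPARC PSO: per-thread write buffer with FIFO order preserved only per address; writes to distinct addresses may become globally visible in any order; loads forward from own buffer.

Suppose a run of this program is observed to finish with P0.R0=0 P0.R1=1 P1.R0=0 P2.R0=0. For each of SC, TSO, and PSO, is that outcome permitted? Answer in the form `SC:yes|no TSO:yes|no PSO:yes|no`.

SC:no TSO:yes PSO:yes

outcome vector order: (P0.R0,P0.R1,P1.R0,P2.R0)
SC (9): 0001, 0010, 0011, 0101, 0110, 0111, 1101, 1110, 1111
TSO (12): 0000, 0001, 0010, 0011, 0100, 0101, 0110, 0111, 1100, 1101, 1110, 1111
PSO (12): 0000, 0001, 0010, 0011, 0100, 0101, 0110, 0111, 1100, 1101, 1110, 1111
target 0100 ∈ {TSO,PSO}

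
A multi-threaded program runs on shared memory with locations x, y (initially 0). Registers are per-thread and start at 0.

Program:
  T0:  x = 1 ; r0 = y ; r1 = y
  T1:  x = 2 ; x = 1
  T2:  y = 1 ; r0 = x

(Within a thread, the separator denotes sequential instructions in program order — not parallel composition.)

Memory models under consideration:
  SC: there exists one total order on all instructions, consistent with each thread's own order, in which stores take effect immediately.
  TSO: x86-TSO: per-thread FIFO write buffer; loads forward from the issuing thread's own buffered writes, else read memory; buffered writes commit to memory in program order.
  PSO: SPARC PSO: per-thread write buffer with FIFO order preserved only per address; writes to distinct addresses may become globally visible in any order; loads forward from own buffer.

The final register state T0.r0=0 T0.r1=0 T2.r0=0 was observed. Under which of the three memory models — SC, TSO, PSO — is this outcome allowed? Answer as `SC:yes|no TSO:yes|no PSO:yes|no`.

SC:no TSO:yes PSO:yes

outcome vector order: (T0.r0,T0.r1,T2.r0)
[SC] allowed = {<0 0 1>, <0 0 2>, <0 1 1>, <0 1 2>, <1 1 0>, <1 1 1>, <1 1 2>}
[TSO] allowed = {<0 0 0>, <0 0 1>, <0 0 2>, <0 1 0>, <0 1 1>, <0 1 2>, <1 1 0>, <1 1 1>, <1 1 2>}
[PSO] allowed = {<0 0 0>, <0 0 1>, <0 0 2>, <0 1 0>, <0 1 1>, <0 1 2>, <1 1 0>, <1 1 1>, <1 1 2>}
target <0 0 0> ∈ {TSO,PSO}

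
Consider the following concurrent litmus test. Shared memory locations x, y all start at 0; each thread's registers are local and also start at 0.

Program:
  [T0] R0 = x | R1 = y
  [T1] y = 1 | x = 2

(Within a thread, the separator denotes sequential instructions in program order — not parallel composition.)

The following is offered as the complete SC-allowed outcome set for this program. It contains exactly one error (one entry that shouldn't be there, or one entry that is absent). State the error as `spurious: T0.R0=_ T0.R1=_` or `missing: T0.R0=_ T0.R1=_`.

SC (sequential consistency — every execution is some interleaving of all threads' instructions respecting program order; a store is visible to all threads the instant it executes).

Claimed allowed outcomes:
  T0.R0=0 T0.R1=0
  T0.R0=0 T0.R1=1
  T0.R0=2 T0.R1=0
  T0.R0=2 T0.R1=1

outcome vector order: (T0.R0,T0.R1)
SC: 3 outcomes — {<0 0>, <0 1>, <2 1>}
claimed∖SC = {<2 0>}

spurious: T0.R0=2 T0.R1=0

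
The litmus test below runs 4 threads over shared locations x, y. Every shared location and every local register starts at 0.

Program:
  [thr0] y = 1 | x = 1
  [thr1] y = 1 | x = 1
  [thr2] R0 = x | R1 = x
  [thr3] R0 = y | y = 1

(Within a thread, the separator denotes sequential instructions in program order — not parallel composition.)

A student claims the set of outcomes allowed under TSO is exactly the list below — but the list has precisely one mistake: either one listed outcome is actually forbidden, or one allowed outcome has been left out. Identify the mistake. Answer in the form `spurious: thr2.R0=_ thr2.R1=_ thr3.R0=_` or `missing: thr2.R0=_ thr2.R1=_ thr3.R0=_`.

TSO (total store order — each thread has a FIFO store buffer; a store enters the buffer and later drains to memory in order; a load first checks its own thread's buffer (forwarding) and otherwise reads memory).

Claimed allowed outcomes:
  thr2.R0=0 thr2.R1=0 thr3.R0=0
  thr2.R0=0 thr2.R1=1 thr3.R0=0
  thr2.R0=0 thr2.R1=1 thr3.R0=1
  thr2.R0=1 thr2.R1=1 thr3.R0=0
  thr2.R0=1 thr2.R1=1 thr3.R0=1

outcome vector order: (thr2.R0,thr2.R1,thr3.R0)
under TSO → <0 0 0>; <0 0 1>; <0 1 0>; <0 1 1>; <1 1 0>; <1 1 1>
TSO∖claimed = {<0 0 1>}

missing: thr2.R0=0 thr2.R1=0 thr3.R0=1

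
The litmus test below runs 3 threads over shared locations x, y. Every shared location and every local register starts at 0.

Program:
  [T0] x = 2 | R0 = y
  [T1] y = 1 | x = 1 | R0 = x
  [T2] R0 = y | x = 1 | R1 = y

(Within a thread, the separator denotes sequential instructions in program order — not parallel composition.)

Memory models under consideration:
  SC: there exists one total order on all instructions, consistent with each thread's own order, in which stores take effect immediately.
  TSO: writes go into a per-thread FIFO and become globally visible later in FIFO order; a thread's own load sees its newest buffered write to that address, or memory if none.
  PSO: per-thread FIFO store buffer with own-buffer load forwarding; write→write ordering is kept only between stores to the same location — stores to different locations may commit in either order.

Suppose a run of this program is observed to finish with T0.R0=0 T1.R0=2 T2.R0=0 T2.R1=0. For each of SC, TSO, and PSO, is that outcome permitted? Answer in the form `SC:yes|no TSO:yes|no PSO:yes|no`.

SC:no TSO:yes PSO:yes

outcome vector order: (T0.R0,T1.R0,T2.R0,T2.R1)
SC (9): (0,1,0,0); (0,1,0,1); (0,1,1,1); (1,1,0,0); (1,1,0,1); (1,1,1,1); (1,2,0,0); (1,2,0,1); (1,2,1,1)
TSO (12): (0,1,0,0); (0,1,0,1); (0,1,1,1); (0,2,0,0); (0,2,0,1); (0,2,1,1); (1,1,0,0); (1,1,0,1); (1,1,1,1); (1,2,0,0); (1,2,0,1); (1,2,1,1)
PSO (12): (0,1,0,0); (0,1,0,1); (0,1,1,1); (0,2,0,0); (0,2,0,1); (0,2,1,1); (1,1,0,0); (1,1,0,1); (1,1,1,1); (1,2,0,0); (1,2,0,1); (1,2,1,1)
target (0,2,0,0) ∈ {TSO,PSO}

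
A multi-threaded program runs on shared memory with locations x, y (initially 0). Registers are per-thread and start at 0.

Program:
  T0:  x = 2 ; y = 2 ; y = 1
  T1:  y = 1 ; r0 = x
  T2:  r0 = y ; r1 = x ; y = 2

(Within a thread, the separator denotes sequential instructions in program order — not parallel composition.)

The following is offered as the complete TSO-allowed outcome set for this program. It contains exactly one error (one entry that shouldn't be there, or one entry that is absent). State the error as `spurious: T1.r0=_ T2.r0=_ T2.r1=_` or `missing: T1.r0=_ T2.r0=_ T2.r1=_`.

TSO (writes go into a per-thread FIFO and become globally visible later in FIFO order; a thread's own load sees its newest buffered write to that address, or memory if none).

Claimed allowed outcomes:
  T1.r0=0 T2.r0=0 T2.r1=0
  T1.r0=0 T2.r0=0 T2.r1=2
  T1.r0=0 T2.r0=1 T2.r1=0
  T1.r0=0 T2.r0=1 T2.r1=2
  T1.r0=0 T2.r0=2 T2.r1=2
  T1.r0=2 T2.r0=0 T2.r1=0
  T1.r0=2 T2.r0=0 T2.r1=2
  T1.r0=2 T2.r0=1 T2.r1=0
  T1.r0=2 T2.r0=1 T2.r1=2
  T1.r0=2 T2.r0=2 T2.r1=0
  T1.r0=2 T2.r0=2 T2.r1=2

spurious: T1.r0=2 T2.r0=2 T2.r1=0

outcome vector order: (T1.r0,T2.r0,T2.r1)
TSO (10): (0,0,0), (0,0,2), (0,1,0), (0,1,2), (0,2,2), (2,0,0), (2,0,2), (2,1,0), (2,1,2), (2,2,2)
claimed∖TSO = {(2,2,0)}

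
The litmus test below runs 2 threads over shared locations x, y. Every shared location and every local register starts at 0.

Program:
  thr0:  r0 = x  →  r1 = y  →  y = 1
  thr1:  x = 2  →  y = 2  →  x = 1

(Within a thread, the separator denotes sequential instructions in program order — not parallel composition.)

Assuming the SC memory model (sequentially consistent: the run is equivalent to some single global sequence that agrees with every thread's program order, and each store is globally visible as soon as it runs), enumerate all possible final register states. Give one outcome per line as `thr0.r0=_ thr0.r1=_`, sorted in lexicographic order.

thr0.r0=0 thr0.r1=0
thr0.r0=0 thr0.r1=2
thr0.r0=1 thr0.r1=2
thr0.r0=2 thr0.r1=0
thr0.r0=2 thr0.r1=2

outcome vector order: (thr0.r0,thr0.r1)
|SC outcomes| = 5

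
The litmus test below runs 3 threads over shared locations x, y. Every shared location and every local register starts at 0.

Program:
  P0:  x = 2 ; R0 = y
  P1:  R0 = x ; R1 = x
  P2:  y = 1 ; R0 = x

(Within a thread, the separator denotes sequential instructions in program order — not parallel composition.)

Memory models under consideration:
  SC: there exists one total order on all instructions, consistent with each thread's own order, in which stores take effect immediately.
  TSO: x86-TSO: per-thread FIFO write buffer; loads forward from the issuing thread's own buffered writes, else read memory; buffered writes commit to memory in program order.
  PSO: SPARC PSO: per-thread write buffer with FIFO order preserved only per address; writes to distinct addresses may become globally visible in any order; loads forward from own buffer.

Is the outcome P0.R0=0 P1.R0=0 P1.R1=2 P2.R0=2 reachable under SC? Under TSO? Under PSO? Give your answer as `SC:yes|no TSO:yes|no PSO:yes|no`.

SC:yes TSO:yes PSO:yes

outcome vector order: (P0.R0,P1.R0,P1.R1,P2.R0)
[SC] allowed = {0002, 0022, 0222, 1000, 1002, 1020, 1022, 1220, 1222}
[TSO] allowed = {0000, 0002, 0020, 0022, 0220, 0222, 1000, 1002, 1020, 1022, 1220, 1222}
[PSO] allowed = {0000, 0002, 0020, 0022, 0220, 0222, 1000, 1002, 1020, 1022, 1220, 1222}
target 0022 ∈ {SC,TSO,PSO}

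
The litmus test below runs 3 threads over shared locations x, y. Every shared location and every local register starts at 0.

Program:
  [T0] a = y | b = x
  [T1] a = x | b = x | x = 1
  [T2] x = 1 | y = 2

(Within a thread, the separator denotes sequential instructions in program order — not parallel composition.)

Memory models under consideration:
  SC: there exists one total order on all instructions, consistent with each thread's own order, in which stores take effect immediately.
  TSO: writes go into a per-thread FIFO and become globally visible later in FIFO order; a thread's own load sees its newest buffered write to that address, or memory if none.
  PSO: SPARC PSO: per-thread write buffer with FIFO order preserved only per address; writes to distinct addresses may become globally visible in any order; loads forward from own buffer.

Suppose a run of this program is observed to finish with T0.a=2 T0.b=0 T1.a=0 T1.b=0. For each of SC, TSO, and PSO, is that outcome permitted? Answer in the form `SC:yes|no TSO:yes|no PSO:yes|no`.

SC:no TSO:no PSO:yes

outcome vector order: (T0.a,T0.b,T1.a,T1.b)
under SC → 0000 0001 0011 0100 0101 0111 2100 2101 2111
under TSO → 0000 0001 0011 0100 0101 0111 2100 2101 2111
under PSO → 0000 0001 0011 0100 0101 0111 2000 2001 2011 2100 2101 2111
target 2000 ∈ {PSO}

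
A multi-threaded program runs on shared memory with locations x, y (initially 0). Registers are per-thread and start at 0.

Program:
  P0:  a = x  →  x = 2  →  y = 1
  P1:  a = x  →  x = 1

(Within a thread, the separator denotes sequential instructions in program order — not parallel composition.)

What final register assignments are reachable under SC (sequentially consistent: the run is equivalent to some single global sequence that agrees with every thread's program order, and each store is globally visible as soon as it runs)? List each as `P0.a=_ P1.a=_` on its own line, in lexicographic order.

P0.a=0 P1.a=0
P0.a=0 P1.a=2
P0.a=1 P1.a=0

outcome vector order: (P0.a,P1.a)
|SC outcomes| = 3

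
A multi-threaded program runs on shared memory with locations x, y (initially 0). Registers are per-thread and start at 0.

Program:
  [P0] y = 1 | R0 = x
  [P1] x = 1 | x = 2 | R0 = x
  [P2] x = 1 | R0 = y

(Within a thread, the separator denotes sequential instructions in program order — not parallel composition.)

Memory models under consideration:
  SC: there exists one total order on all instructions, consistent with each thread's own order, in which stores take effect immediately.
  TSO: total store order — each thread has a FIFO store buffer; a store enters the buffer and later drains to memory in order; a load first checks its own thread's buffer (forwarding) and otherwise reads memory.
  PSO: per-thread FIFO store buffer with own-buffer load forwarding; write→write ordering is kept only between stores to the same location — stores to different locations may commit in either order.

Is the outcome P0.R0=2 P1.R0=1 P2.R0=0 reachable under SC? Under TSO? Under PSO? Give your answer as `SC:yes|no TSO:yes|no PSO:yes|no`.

outcome vector order: (P0.R0,P1.R0,P2.R0)
[SC] allowed = {(0,1,1) (0,2,1) (1,1,0) (1,1,1) (1,2,0) (1,2,1) (2,1,1) (2,2,0) (2,2,1)}
[TSO] allowed = {(0,1,0) (0,1,1) (0,2,0) (0,2,1) (1,1,0) (1,1,1) (1,2,0) (1,2,1) (2,1,0) (2,1,1) (2,2,0) (2,2,1)}
[PSO] allowed = {(0,1,0) (0,1,1) (0,2,0) (0,2,1) (1,1,0) (1,1,1) (1,2,0) (1,2,1) (2,1,0) (2,1,1) (2,2,0) (2,2,1)}
target (2,1,0) ∈ {TSO,PSO}

SC:no TSO:yes PSO:yes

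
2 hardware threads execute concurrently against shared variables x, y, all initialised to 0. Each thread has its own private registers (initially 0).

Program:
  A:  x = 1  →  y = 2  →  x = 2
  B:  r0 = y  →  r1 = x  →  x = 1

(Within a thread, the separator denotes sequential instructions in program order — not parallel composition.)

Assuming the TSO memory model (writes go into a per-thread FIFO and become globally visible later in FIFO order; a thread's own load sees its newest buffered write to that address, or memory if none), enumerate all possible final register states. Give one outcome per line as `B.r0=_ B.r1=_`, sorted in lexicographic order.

B.r0=0 B.r1=0
B.r0=0 B.r1=1
B.r0=0 B.r1=2
B.r0=2 B.r1=1
B.r0=2 B.r1=2

outcome vector order: (B.r0,B.r1)
|TSO outcomes| = 5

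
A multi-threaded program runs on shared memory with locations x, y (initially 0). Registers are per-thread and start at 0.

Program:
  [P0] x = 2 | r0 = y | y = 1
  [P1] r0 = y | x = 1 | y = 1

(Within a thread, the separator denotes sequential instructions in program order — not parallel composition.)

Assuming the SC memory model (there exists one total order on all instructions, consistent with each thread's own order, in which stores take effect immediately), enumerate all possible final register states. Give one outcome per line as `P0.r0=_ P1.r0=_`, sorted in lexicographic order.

outcome vector order: (P0.r0,P1.r0)
|SC outcomes| = 3

P0.r0=0 P1.r0=0
P0.r0=0 P1.r0=1
P0.r0=1 P1.r0=0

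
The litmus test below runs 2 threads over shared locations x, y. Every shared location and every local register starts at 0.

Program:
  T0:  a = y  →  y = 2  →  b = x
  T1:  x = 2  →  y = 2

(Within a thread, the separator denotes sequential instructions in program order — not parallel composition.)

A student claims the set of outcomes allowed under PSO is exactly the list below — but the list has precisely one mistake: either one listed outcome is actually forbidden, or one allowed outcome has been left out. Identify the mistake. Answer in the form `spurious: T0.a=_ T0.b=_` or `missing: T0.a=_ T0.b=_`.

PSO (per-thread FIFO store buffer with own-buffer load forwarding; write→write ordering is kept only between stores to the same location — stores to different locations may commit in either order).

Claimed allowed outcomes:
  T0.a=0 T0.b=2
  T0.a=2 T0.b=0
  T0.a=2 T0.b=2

outcome vector order: (T0.a,T0.b)
PSO (4): <0 0> <0 2> <2 0> <2 2>
PSO∖claimed = {<0 0>}

missing: T0.a=0 T0.b=0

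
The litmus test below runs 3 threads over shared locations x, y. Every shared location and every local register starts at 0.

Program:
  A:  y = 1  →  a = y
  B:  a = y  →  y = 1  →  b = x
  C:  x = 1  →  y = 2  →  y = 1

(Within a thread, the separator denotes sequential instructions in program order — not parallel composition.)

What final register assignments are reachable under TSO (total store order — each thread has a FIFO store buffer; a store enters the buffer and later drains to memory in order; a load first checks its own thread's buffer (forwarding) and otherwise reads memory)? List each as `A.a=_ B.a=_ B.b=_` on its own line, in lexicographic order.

A.a=1 B.a=0 B.b=0
A.a=1 B.a=0 B.b=1
A.a=1 B.a=1 B.b=0
A.a=1 B.a=1 B.b=1
A.a=1 B.a=2 B.b=1
A.a=2 B.a=0 B.b=0
A.a=2 B.a=0 B.b=1
A.a=2 B.a=1 B.b=0
A.a=2 B.a=1 B.b=1
A.a=2 B.a=2 B.b=1

outcome vector order: (A.a,B.a,B.b)
|TSO outcomes| = 10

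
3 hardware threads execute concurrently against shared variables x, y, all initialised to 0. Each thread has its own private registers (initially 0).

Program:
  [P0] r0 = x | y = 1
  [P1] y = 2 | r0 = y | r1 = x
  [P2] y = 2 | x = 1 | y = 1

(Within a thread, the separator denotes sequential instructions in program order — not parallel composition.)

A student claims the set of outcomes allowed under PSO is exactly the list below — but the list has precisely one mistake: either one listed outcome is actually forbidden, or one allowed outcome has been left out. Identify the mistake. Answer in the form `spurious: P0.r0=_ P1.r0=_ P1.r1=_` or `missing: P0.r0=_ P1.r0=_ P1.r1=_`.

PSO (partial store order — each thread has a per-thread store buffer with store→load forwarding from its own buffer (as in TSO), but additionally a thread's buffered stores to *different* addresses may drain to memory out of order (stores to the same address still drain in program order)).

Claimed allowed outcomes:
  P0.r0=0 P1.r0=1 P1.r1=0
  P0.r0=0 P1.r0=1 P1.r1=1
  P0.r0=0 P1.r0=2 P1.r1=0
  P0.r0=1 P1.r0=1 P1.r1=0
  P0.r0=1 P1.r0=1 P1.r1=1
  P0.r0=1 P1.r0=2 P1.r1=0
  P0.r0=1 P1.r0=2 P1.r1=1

outcome vector order: (P0.r0,P1.r0,P1.r1)
PSO (8): <0 1 0>; <0 1 1>; <0 2 0>; <0 2 1>; <1 1 0>; <1 1 1>; <1 2 0>; <1 2 1>
PSO∖claimed = {<0 2 1>}

missing: P0.r0=0 P1.r0=2 P1.r1=1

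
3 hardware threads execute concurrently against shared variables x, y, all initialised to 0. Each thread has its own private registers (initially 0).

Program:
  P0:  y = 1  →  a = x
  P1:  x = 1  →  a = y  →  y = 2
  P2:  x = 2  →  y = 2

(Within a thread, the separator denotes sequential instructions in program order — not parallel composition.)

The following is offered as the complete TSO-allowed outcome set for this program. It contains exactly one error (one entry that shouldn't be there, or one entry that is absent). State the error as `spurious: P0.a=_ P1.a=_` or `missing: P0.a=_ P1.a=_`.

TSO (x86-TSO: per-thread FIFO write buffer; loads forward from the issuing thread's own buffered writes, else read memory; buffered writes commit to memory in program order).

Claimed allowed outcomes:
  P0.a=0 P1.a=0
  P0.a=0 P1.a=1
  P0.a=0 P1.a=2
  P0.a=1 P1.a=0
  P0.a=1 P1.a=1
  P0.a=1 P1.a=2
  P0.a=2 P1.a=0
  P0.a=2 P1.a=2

missing: P0.a=2 P1.a=1

outcome vector order: (P0.a,P1.a)
[TSO] allowed = {00 01 02 10 11 12 20 21 22}
TSO∖claimed = {21}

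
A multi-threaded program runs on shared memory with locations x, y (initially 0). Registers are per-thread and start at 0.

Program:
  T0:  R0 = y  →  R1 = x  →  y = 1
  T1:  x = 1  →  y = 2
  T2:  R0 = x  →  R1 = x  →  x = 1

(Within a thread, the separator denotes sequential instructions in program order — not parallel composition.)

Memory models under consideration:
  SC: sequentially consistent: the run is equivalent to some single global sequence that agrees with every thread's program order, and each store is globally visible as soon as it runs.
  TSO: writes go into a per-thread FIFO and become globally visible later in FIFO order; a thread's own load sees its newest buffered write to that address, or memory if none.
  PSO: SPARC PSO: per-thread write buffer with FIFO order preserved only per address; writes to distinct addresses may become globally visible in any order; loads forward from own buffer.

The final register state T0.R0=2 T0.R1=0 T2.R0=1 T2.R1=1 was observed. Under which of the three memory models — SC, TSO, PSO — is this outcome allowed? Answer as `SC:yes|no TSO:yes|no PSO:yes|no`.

outcome vector order: (T0.R0,T0.R1,T2.R0,T2.R1)
SC (9): 0000 0001 0011 0100 0101 0111 2100 2101 2111
TSO (9): 0000 0001 0011 0100 0101 0111 2100 2101 2111
PSO (12): 0000 0001 0011 0100 0101 0111 2000 2001 2011 2100 2101 2111
target 2011 ∈ {PSO}

SC:no TSO:no PSO:yes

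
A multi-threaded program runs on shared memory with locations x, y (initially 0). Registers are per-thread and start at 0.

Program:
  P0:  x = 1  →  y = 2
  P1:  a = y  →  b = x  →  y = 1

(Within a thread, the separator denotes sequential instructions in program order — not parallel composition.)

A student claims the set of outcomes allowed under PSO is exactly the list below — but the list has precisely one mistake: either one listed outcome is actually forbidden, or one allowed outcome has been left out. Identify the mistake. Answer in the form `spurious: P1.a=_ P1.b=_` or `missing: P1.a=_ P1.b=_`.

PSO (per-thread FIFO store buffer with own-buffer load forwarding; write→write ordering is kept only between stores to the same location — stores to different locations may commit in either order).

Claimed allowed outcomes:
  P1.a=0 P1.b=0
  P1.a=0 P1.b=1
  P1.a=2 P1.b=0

missing: P1.a=2 P1.b=1

outcome vector order: (P1.a,P1.b)
PSO (4): <0 0> <0 1> <2 0> <2 1>
PSO∖claimed = {<2 1>}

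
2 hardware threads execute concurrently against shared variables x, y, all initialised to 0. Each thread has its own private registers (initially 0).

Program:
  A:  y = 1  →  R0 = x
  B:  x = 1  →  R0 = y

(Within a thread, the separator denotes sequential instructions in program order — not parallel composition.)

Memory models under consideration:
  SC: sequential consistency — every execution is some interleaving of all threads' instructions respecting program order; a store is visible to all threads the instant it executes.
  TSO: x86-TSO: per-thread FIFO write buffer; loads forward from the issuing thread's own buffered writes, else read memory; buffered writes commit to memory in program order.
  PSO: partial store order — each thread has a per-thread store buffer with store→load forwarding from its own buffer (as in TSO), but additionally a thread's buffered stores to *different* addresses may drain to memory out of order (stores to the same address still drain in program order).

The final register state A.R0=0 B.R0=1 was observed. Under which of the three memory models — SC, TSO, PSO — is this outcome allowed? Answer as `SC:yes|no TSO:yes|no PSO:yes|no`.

outcome vector order: (A.R0,B.R0)
[SC] allowed = {0/1, 1/0, 1/1}
[TSO] allowed = {0/0, 0/1, 1/0, 1/1}
[PSO] allowed = {0/0, 0/1, 1/0, 1/1}
target 0/1 ∈ {SC,TSO,PSO}

SC:yes TSO:yes PSO:yes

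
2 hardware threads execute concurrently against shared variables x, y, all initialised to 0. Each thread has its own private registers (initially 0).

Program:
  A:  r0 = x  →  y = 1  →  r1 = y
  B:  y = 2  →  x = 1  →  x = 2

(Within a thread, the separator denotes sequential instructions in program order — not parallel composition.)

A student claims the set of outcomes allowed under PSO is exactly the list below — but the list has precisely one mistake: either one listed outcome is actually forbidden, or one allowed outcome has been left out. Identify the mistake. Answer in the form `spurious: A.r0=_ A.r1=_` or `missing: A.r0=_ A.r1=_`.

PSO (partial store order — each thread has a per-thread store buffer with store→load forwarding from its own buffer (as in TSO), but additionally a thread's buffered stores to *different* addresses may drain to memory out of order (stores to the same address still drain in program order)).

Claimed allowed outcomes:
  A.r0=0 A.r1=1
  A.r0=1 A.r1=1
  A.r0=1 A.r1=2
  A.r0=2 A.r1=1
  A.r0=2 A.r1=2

missing: A.r0=0 A.r1=2

outcome vector order: (A.r0,A.r1)
PSO: 6 outcomes — {01; 02; 11; 12; 21; 22}
PSO∖claimed = {02}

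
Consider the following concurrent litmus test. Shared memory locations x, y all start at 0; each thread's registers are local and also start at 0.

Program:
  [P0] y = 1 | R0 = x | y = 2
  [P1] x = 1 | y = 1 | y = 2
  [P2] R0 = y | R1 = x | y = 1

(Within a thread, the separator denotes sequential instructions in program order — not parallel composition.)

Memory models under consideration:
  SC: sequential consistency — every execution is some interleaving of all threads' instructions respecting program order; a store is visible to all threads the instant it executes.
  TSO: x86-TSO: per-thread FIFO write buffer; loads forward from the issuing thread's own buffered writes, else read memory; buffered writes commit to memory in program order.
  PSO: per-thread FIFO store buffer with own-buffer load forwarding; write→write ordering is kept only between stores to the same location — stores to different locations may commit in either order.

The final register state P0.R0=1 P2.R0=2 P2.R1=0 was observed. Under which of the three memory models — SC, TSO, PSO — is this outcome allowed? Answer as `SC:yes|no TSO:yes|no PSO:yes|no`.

SC:no TSO:no PSO:yes

outcome vector order: (P0.R0,P2.R0,P2.R1)
SC: 11 outcomes — {(0,0,0); (0,0,1); (0,1,0); (0,1,1); (0,2,0); (0,2,1); (1,0,0); (1,0,1); (1,1,0); (1,1,1); (1,2,1)}
TSO: 11 outcomes — {(0,0,0); (0,0,1); (0,1,0); (0,1,1); (0,2,0); (0,2,1); (1,0,0); (1,0,1); (1,1,0); (1,1,1); (1,2,1)}
PSO: 12 outcomes — {(0,0,0); (0,0,1); (0,1,0); (0,1,1); (0,2,0); (0,2,1); (1,0,0); (1,0,1); (1,1,0); (1,1,1); (1,2,0); (1,2,1)}
target (1,2,0) ∈ {PSO}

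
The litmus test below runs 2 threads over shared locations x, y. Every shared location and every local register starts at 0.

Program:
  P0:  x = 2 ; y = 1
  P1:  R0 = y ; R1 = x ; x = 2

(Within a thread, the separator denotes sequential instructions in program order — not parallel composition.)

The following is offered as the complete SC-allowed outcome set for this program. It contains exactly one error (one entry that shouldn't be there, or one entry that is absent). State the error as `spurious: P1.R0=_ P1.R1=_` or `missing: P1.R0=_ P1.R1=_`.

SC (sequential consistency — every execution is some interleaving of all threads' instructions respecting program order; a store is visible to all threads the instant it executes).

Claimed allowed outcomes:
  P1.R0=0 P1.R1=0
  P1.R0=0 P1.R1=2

missing: P1.R0=1 P1.R1=2

outcome vector order: (P1.R0,P1.R1)
[SC] allowed = {0/0; 0/2; 1/2}
SC∖claimed = {1/2}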